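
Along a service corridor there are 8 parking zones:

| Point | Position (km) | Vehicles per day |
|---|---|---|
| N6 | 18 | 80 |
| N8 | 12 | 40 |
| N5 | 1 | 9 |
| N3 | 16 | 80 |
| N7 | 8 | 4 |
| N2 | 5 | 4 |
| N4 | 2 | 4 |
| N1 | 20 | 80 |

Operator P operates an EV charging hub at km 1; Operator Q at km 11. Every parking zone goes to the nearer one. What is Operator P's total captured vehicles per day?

The indifferent point is the midpoint (1+11)/2 = 6; parking zones left of it (closer to Operator P at 1) go to Operator P, those right go to Operator Q.
  N5 at 1 (w=9) → Operator P
  N4 at 2 (w=4) → Operator P
  N2 at 5 (w=4) → Operator P
  N7 at 8 (w=4) → Operator Q
  N8 at 12 (w=40) → Operator Q
  N3 at 16 (w=80) → Operator Q
  N6 at 18 (w=80) → Operator Q
  N1 at 20 (w=80) → Operator Q
Operator P captures 17; Operator Q captures 284.

17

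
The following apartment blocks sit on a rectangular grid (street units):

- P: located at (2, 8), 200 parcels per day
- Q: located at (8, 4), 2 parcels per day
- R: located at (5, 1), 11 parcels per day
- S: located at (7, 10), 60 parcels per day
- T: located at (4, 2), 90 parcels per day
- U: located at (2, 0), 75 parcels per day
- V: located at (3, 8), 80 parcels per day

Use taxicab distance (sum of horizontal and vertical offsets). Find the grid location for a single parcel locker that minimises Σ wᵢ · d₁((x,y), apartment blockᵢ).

Manhattan distance separates: Σwᵢ(|x−xᵢ|+|y−yᵢ|) = Σwᵢ|x−xᵢ| + Σwᵢ|y−yᵢ|, so x and y are optimised independently as 1-D weighted medians.
Total weight W = 518; half = 259.
x-coordinate, sorted with cumulative weight:
  x=2 (P, w=200) cum 200
  x=2 (U, w=75) cum 275  ← median
  x=3 (V, w=80) cum 355
  x=4 (T, w=90) cum 445
  x=5 (R, w=11) cum 456
  x=7 (S, w=60) cum 516
  x=8 (Q, w=2) cum 518
⇒ x* = 2
y-coordinate, sorted with cumulative weight:
  y=0 (U, w=75) cum 75
  y=1 (R, w=11) cum 86
  y=2 (T, w=90) cum 176
  y=4 (Q, w=2) cum 178
  y=8 (P, w=200) cum 378  ← median
  y=8 (V, w=80) cum 458
  y=10 (S, w=60) cum 518
⇒ y* = 8

(2, 8)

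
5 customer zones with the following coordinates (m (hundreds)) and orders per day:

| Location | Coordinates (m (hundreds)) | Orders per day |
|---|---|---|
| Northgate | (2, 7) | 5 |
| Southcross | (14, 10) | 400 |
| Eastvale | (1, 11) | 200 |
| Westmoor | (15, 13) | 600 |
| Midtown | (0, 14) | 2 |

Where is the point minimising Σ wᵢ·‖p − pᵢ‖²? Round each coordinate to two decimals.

The minimiser of Σwᵢ‖p−pᵢ‖² is the weighted centroid p* = (Σwᵢpᵢ)/(Σwᵢ).
Σwᵢ = 1207.
Σwᵢxᵢ = 5·2 + 400·14 + 200·1 + 600·15 + 2·0 = 14810.
Σwᵢyᵢ = 5·7 + 400·10 + 200·11 + 600·13 + 2·14 = 14063.
x* = 14810/1207 = 12.27, y* = 14063/1207 = 11.65.

(12.27, 11.65)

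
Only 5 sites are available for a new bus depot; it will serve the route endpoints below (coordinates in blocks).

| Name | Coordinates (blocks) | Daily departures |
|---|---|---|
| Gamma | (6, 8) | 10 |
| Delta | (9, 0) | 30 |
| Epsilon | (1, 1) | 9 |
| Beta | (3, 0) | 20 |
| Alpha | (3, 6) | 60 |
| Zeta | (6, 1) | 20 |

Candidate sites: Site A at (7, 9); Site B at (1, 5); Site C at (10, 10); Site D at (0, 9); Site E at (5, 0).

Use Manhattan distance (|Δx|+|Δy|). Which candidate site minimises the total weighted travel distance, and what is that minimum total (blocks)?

Total weighted distance at each candidate:
  Site A (7, 9): total = 1336
  Site B (1, 5): total = 1006
  Site C (10, 10): total = 1812
  Site D (0, 9): total = 1571
  Site E (5, 0): total = 815
Minimum is at Site E with total 815 blocks.

Site E, total 815 blocks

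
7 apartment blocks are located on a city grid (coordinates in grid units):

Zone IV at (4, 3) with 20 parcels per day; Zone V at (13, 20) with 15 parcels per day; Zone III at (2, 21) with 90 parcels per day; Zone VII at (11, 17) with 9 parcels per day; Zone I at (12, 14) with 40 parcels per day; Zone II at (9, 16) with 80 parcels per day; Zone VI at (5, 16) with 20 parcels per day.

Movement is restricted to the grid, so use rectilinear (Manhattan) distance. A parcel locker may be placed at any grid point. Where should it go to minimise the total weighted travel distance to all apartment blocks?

Manhattan distance separates: Σwᵢ(|x−xᵢ|+|y−yᵢ|) = Σwᵢ|x−xᵢ| + Σwᵢ|y−yᵢ|, so x and y are optimised independently as 1-D weighted medians.
Total weight W = 274; half = 137.
x-coordinate, sorted with cumulative weight:
  x=2 (Zone III, w=90) cum 90
  x=4 (Zone IV, w=20) cum 110
  x=5 (Zone VI, w=20) cum 130
  x=9 (Zone II, w=80) cum 210  ← median
  x=11 (Zone VII, w=9) cum 219
  x=12 (Zone I, w=40) cum 259
  x=13 (Zone V, w=15) cum 274
⇒ x* = 9
y-coordinate, sorted with cumulative weight:
  y=3 (Zone IV, w=20) cum 20
  y=14 (Zone I, w=40) cum 60
  y=16 (Zone II, w=80) cum 140  ← median
  y=16 (Zone VI, w=20) cum 160
  y=17 (Zone VII, w=9) cum 169
  y=20 (Zone V, w=15) cum 184
  y=21 (Zone III, w=90) cum 274
⇒ y* = 16

(9, 16)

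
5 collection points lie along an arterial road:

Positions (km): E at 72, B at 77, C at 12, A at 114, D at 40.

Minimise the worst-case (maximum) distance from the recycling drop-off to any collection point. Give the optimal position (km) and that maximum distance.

location 63, max distance 51

The 1-center on a line is the midpoint of the two extreme points: leftmost at 12, rightmost at 114.
Optimal location = (12 + 114)/2 = 63; maximum distance = (114 − 12)/2 = 51.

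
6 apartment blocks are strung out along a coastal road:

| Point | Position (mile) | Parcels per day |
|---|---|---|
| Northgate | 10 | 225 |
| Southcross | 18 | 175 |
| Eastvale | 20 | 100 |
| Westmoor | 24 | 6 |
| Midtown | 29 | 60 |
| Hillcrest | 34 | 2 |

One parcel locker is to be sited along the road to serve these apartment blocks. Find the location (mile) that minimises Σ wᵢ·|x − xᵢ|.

For a sum of weighted absolute distances on a line, the optimum is the weighted median (not the mean). Total weight W = 568; half-weight = 284.
Sort by position and accumulate weight:
  mile 10 (Northgate, w=225) → cum 225
  mile 18 (Southcross, w=175) → cum 400  ≥ 284 → median here
  mile 20 (Eastvale, w=100) → cum 500
  mile 24 (Westmoor, w=6) → cum 506
  mile 29 (Midtown, w=60) → cum 566
  mile 34 (Hillcrest, w=2) → cum 568
Optimal location: mile 18.

x = 18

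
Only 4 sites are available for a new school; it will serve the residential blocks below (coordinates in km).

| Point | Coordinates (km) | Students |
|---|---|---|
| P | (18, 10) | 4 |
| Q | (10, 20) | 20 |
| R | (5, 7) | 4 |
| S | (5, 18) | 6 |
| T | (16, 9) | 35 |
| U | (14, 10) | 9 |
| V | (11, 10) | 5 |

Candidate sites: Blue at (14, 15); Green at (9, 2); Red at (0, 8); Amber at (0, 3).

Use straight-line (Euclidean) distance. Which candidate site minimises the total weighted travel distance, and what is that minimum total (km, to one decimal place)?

Blue, total 554.3 km

Total weighted distance at each candidate:
  Blue (14, 15): total = 554.3
  Green (9, 2): total = 1005.9
  Red (0, 8): total = 1216.6
  Amber (0, 3): total = 1396.3
Minimum is at Blue with total 554.3 km.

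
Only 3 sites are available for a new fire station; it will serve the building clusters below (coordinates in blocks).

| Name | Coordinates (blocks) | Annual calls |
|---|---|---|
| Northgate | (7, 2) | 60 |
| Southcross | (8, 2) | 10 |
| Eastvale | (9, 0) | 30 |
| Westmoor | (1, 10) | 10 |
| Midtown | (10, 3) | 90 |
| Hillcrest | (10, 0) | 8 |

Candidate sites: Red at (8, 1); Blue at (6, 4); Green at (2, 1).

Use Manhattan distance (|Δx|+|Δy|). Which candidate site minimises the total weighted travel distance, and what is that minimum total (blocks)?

Total weighted distance at each candidate:
  Red (8, 1): total = 734
  Blue (6, 4): total = 1054
  Green (2, 1): total = 1742
Minimum is at Red with total 734 blocks.

Red, total 734 blocks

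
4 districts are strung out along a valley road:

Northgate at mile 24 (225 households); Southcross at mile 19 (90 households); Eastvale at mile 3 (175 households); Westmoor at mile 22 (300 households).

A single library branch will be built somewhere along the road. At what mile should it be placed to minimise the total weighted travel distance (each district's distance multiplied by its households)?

For a sum of weighted absolute distances on a line, the optimum is the weighted median (not the mean). Total weight W = 790; half-weight = 395.
Sort by position and accumulate weight:
  mile 3 (Eastvale, w=175) → cum 175
  mile 19 (Southcross, w=90) → cum 265
  mile 22 (Westmoor, w=300) → cum 565  ≥ 395 → median here
  mile 24 (Northgate, w=225) → cum 790
Optimal location: mile 22.

x = 22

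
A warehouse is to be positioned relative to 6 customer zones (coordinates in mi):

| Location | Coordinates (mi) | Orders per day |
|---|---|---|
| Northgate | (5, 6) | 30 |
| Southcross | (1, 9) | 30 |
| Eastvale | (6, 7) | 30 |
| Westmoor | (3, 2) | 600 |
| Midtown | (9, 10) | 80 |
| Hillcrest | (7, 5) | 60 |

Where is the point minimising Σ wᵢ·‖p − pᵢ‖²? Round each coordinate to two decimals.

(3.98, 3.57)

The minimiser of Σwᵢ‖p−pᵢ‖² is the weighted centroid p* = (Σwᵢpᵢ)/(Σwᵢ).
Σwᵢ = 830.
Σwᵢxᵢ = 30·5 + 30·1 + 30·6 + 600·3 + 80·9 + 60·7 = 3300.
Σwᵢyᵢ = 30·6 + 30·9 + 30·7 + 600·2 + 80·10 + 60·5 = 2960.
x* = 3300/830 = 3.98, y* = 2960/830 = 3.57.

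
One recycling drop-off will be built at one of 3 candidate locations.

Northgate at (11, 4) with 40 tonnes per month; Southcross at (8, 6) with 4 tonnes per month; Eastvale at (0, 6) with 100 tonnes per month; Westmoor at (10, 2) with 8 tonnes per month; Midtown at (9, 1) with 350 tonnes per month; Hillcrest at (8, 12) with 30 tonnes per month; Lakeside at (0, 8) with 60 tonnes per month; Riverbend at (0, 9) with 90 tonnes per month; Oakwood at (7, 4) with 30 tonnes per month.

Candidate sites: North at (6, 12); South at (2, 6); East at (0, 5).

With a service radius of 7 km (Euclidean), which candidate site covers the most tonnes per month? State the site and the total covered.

Coverage radius r = 7 km; a point is covered iff (Δx)²+(Δy)² ≤ 7² = 49.
  North (6, 12): covers {Southcross, Hillcrest, Riverbend} → 124
  South (2, 6): covers {Southcross, Eastvale, Lakeside, Riverbend, Oakwood} → 284
  East (0, 5): covers {Eastvale, Lakeside, Riverbend} → 250
Maximum coverage at South: 284 tonnes per month.

South, covering 284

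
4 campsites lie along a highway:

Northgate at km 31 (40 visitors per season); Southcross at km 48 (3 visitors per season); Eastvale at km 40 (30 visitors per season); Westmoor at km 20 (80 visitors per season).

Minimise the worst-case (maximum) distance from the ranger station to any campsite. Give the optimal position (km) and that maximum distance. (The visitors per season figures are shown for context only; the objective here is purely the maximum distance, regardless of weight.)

The 1-center on a line is the midpoint of the two extreme points: leftmost at 20, rightmost at 48.
Optimal location = (20 + 48)/2 = 34; maximum distance = (48 − 20)/2 = 14.

location 34, max distance 14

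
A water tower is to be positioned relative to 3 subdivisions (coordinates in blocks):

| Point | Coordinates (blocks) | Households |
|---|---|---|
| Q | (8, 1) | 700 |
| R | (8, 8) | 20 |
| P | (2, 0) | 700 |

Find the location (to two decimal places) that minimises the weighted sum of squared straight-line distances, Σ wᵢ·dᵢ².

(5.04, 0.61)

The minimiser of Σwᵢ‖p−pᵢ‖² is the weighted centroid p* = (Σwᵢpᵢ)/(Σwᵢ).
Σwᵢ = 1420.
Σwᵢxᵢ = 700·8 + 20·8 + 700·2 = 7160.
Σwᵢyᵢ = 700·1 + 20·8 + 700·0 = 860.
x* = 7160/1420 = 5.04, y* = 860/1420 = 0.61.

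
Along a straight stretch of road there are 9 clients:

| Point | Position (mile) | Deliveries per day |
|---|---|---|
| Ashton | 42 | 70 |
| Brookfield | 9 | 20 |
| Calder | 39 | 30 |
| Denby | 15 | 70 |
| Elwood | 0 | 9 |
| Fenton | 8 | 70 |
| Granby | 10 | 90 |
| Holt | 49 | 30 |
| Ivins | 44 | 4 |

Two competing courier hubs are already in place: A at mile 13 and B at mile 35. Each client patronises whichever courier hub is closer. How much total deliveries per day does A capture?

259

The indifferent point is the midpoint (13+35)/2 = 24; clients left of it (closer to A at 13) go to A, those right go to B.
  Elwood at 0 (w=9) → A
  Fenton at 8 (w=70) → A
  Brookfield at 9 (w=20) → A
  Granby at 10 (w=90) → A
  Denby at 15 (w=70) → A
  Calder at 39 (w=30) → B
  Ashton at 42 (w=70) → B
  Ivins at 44 (w=4) → B
  Holt at 49 (w=30) → B
A captures 259; B captures 134.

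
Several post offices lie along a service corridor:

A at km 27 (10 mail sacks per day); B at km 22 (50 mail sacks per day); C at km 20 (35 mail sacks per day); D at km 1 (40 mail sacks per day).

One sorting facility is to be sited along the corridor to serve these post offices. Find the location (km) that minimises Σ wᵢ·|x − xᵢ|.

For a sum of weighted absolute distances on a line, the optimum is the weighted median (not the mean). Total weight W = 135; half-weight = 67.5.
Sort by position and accumulate weight:
  km 1 (D, w=40) → cum 40
  km 20 (C, w=35) → cum 75  ≥ 67.5 → median here
  km 22 (B, w=50) → cum 125
  km 27 (A, w=10) → cum 135
Optimal location: km 20.

x = 20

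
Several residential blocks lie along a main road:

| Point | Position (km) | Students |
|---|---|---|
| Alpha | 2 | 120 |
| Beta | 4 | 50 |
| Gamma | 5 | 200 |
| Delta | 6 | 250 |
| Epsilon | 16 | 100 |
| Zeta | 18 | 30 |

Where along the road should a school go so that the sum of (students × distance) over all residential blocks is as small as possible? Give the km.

x = 6

For a sum of weighted absolute distances on a line, the optimum is the weighted median (not the mean). Total weight W = 750; half-weight = 375.
Sort by position and accumulate weight:
  km 2 (Alpha, w=120) → cum 120
  km 4 (Beta, w=50) → cum 170
  km 5 (Gamma, w=200) → cum 370
  km 6 (Delta, w=250) → cum 620  ≥ 375 → median here
  km 16 (Epsilon, w=100) → cum 720
  km 18 (Zeta, w=30) → cum 750
Optimal location: km 6.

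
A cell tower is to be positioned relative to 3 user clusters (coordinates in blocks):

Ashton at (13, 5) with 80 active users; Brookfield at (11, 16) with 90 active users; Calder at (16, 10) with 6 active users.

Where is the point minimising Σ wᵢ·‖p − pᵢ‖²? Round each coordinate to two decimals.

(12.08, 10.80)

The minimiser of Σwᵢ‖p−pᵢ‖² is the weighted centroid p* = (Σwᵢpᵢ)/(Σwᵢ).
Σwᵢ = 176.
Σwᵢxᵢ = 80·13 + 90·11 + 6·16 = 2126.
Σwᵢyᵢ = 80·5 + 90·16 + 6·10 = 1900.
x* = 2126/176 = 12.08, y* = 1900/176 = 10.80.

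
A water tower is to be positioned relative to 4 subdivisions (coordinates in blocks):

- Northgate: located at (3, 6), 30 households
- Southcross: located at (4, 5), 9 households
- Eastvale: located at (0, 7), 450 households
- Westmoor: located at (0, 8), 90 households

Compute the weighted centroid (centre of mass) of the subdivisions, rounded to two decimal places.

(0.22, 7.07)

The minimiser of Σwᵢ‖p−pᵢ‖² is the weighted centroid p* = (Σwᵢpᵢ)/(Σwᵢ).
Σwᵢ = 579.
Σwᵢxᵢ = 30·3 + 9·4 + 450·0 + 90·0 = 126.
Σwᵢyᵢ = 30·6 + 9·5 + 450·7 + 90·8 = 4095.
x* = 126/579 = 0.22, y* = 4095/579 = 7.07.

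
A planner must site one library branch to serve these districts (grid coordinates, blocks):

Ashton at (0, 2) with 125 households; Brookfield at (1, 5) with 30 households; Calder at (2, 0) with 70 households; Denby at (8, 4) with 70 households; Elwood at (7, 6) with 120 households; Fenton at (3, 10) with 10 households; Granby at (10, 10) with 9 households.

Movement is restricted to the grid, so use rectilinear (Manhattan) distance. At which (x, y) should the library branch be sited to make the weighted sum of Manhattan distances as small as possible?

Manhattan distance separates: Σwᵢ(|x−xᵢ|+|y−yᵢ|) = Σwᵢ|x−xᵢ| + Σwᵢ|y−yᵢ|, so x and y are optimised independently as 1-D weighted medians.
Total weight W = 434; half = 217.
x-coordinate, sorted with cumulative weight:
  x=0 (Ashton, w=125) cum 125
  x=1 (Brookfield, w=30) cum 155
  x=2 (Calder, w=70) cum 225  ← median
  x=3 (Fenton, w=10) cum 235
  x=7 (Elwood, w=120) cum 355
  x=8 (Denby, w=70) cum 425
  x=10 (Granby, w=9) cum 434
⇒ x* = 2
y-coordinate, sorted with cumulative weight:
  y=0 (Calder, w=70) cum 70
  y=2 (Ashton, w=125) cum 195
  y=4 (Denby, w=70) cum 265  ← median
  y=5 (Brookfield, w=30) cum 295
  y=6 (Elwood, w=120) cum 415
  y=10 (Fenton, w=10) cum 425
  y=10 (Granby, w=9) cum 434
⇒ y* = 4

(2, 4)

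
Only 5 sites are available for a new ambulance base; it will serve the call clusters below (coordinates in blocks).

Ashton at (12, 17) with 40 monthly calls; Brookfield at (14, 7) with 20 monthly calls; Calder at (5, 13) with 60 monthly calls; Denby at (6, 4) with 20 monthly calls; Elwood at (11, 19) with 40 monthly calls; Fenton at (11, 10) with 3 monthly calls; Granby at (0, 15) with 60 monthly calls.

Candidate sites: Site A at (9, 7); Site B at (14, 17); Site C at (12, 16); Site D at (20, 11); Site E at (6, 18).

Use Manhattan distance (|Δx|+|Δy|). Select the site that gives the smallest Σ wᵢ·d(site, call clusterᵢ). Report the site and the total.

Total weighted distance at each candidate:
  Site A (9, 7): total = 2935
  Site B (14, 17): total = 2670
  Site C (12, 16): total = 2181
  Site D (20, 11): total = 4350
  Site E (6, 18): total = 2119
Minimum is at Site E with total 2119 blocks.

Site E, total 2119 blocks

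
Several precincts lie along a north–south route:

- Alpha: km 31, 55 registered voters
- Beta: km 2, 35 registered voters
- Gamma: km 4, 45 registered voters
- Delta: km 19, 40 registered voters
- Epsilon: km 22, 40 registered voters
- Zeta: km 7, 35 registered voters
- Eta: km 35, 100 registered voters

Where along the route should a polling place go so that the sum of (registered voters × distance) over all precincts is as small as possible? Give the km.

For a sum of weighted absolute distances on a line, the optimum is the weighted median (not the mean). Total weight W = 350; half-weight = 175.
Sort by position and accumulate weight:
  km 2 (Beta, w=35) → cum 35
  km 4 (Gamma, w=45) → cum 80
  km 7 (Zeta, w=35) → cum 115
  km 19 (Delta, w=40) → cum 155
  km 22 (Epsilon, w=40) → cum 195  ≥ 175 → median here
  km 31 (Alpha, w=55) → cum 250
  km 35 (Eta, w=100) → cum 350
Optimal location: km 22.

x = 22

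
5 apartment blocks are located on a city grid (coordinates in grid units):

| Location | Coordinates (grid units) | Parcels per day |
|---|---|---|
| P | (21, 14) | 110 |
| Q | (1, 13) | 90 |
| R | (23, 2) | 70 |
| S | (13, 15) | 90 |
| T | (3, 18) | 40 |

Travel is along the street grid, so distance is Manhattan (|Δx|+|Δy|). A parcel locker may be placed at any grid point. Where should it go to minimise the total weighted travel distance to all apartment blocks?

(13, 14)

Manhattan distance separates: Σwᵢ(|x−xᵢ|+|y−yᵢ|) = Σwᵢ|x−xᵢ| + Σwᵢ|y−yᵢ|, so x and y are optimised independently as 1-D weighted medians.
Total weight W = 400; half = 200.
x-coordinate, sorted with cumulative weight:
  x=1 (Q, w=90) cum 90
  x=3 (T, w=40) cum 130
  x=13 (S, w=90) cum 220  ← median
  x=21 (P, w=110) cum 330
  x=23 (R, w=70) cum 400
⇒ x* = 13
y-coordinate, sorted with cumulative weight:
  y=2 (R, w=70) cum 70
  y=13 (Q, w=90) cum 160
  y=14 (P, w=110) cum 270  ← median
  y=15 (S, w=90) cum 360
  y=18 (T, w=40) cum 400
⇒ y* = 14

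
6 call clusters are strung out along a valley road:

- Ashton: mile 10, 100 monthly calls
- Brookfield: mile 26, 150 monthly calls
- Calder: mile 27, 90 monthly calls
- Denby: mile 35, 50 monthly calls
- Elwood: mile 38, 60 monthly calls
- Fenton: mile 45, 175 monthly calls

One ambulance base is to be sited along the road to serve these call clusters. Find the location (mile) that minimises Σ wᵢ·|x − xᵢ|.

For a sum of weighted absolute distances on a line, the optimum is the weighted median (not the mean). Total weight W = 625; half-weight = 312.5.
Sort by position and accumulate weight:
  mile 10 (Ashton, w=100) → cum 100
  mile 26 (Brookfield, w=150) → cum 250
  mile 27 (Calder, w=90) → cum 340  ≥ 312.5 → median here
  mile 35 (Denby, w=50) → cum 390
  mile 38 (Elwood, w=60) → cum 450
  mile 45 (Fenton, w=175) → cum 625
Optimal location: mile 27.

x = 27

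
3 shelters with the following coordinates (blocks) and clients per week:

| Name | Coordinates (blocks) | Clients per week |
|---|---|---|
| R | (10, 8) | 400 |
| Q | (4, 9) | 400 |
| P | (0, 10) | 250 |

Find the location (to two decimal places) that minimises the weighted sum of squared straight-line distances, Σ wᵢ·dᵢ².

(5.33, 8.86)

The minimiser of Σwᵢ‖p−pᵢ‖² is the weighted centroid p* = (Σwᵢpᵢ)/(Σwᵢ).
Σwᵢ = 1050.
Σwᵢxᵢ = 400·10 + 400·4 + 250·0 = 5600.
Σwᵢyᵢ = 400·8 + 400·9 + 250·10 = 9300.
x* = 5600/1050 = 5.33, y* = 9300/1050 = 8.86.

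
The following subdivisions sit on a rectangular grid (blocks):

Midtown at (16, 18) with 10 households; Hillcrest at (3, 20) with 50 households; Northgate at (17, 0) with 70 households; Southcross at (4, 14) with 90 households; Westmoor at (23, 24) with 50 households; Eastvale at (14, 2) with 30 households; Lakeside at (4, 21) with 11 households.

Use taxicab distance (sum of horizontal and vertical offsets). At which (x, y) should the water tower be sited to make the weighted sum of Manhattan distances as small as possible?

Manhattan distance separates: Σwᵢ(|x−xᵢ|+|y−yᵢ|) = Σwᵢ|x−xᵢ| + Σwᵢ|y−yᵢ|, so x and y are optimised independently as 1-D weighted medians.
Total weight W = 311; half = 155.5.
x-coordinate, sorted with cumulative weight:
  x=3 (Hillcrest, w=50) cum 50
  x=4 (Southcross, w=90) cum 140
  x=4 (Lakeside, w=11) cum 151
  x=14 (Eastvale, w=30) cum 181  ← median
  x=16 (Midtown, w=10) cum 191
  x=17 (Northgate, w=70) cum 261
  x=23 (Westmoor, w=50) cum 311
⇒ x* = 14
y-coordinate, sorted with cumulative weight:
  y=0 (Northgate, w=70) cum 70
  y=2 (Eastvale, w=30) cum 100
  y=14 (Southcross, w=90) cum 190  ← median
  y=18 (Midtown, w=10) cum 200
  y=20 (Hillcrest, w=50) cum 250
  y=21 (Lakeside, w=11) cum 261
  y=24 (Westmoor, w=50) cum 311
⇒ y* = 14

(14, 14)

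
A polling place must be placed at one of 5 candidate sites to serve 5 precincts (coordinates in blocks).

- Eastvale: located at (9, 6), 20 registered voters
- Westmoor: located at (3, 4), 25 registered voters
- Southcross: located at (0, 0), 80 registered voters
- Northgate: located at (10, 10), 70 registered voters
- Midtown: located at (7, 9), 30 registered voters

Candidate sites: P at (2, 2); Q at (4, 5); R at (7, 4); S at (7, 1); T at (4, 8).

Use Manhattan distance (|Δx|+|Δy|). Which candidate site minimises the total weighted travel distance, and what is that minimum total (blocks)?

Total weighted distance at each candidate:
  P (2, 2): total = 2095
  Q (4, 5): total = 1870
  R (7, 4): total = 1840
  S (7, 1): total = 2035
  T (4, 8): total = 1905
Minimum is at R with total 1840 blocks.

R, total 1840 blocks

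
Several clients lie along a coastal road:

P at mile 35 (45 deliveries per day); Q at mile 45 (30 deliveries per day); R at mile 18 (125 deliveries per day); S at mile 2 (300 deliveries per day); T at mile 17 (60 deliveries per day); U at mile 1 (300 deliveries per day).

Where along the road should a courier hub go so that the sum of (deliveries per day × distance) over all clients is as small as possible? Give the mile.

x = 2

For a sum of weighted absolute distances on a line, the optimum is the weighted median (not the mean). Total weight W = 860; half-weight = 430.
Sort by position and accumulate weight:
  mile 1 (U, w=300) → cum 300
  mile 2 (S, w=300) → cum 600  ≥ 430 → median here
  mile 17 (T, w=60) → cum 660
  mile 18 (R, w=125) → cum 785
  mile 35 (P, w=45) → cum 830
  mile 45 (Q, w=30) → cum 860
Optimal location: mile 2.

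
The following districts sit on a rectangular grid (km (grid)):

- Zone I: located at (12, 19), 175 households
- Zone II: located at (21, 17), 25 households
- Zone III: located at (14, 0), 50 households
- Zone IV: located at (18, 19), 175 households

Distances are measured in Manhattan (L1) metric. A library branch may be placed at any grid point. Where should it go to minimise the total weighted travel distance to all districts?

Manhattan distance separates: Σwᵢ(|x−xᵢ|+|y−yᵢ|) = Σwᵢ|x−xᵢ| + Σwᵢ|y−yᵢ|, so x and y are optimised independently as 1-D weighted medians.
Total weight W = 425; half = 212.5.
x-coordinate, sorted with cumulative weight:
  x=12 (Zone I, w=175) cum 175
  x=14 (Zone III, w=50) cum 225  ← median
  x=18 (Zone IV, w=175) cum 400
  x=21 (Zone II, w=25) cum 425
⇒ x* = 14
y-coordinate, sorted with cumulative weight:
  y=0 (Zone III, w=50) cum 50
  y=17 (Zone II, w=25) cum 75
  y=19 (Zone I, w=175) cum 250  ← median
  y=19 (Zone IV, w=175) cum 425
⇒ y* = 19

(14, 19)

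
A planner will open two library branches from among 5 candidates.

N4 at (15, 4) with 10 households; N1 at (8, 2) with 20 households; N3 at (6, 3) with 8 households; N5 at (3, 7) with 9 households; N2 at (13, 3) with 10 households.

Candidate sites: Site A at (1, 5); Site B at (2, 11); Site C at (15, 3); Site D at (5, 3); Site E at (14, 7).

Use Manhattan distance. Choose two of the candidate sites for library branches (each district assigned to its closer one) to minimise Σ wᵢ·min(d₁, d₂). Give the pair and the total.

Evaluate every pair (each demand assigned to the nearer of the two):
  {Site C, Site D}: total = 172
  {Site D, Site E}: total = 232
  {Site A, Site C}: total = 282
  {Site B, Site C}: total = 307
  {Site A, Site D}: total = 314
  {Site B, Site D}: total = 323
  {Site C, Site E}: total = 361
  {Site A, Site E}: total = 382
  {Site B, Site E}: total = 451
  {Site A, Site B}: total = 582
Best pair: {Site C, Site D} with total 172.

{Site C, Site D}, total 172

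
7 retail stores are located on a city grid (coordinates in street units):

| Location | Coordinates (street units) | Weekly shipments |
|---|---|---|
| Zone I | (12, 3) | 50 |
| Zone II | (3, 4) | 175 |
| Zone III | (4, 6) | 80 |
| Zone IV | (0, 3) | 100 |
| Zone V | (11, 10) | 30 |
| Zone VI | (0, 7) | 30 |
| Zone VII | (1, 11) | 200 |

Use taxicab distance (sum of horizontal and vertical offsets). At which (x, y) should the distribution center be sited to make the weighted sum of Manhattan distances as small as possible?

(3, 6)

Manhattan distance separates: Σwᵢ(|x−xᵢ|+|y−yᵢ|) = Σwᵢ|x−xᵢ| + Σwᵢ|y−yᵢ|, so x and y are optimised independently as 1-D weighted medians.
Total weight W = 665; half = 332.5.
x-coordinate, sorted with cumulative weight:
  x=0 (Zone IV, w=100) cum 100
  x=0 (Zone VI, w=30) cum 130
  x=1 (Zone VII, w=200) cum 330
  x=3 (Zone II, w=175) cum 505  ← median
  x=4 (Zone III, w=80) cum 585
  x=11 (Zone V, w=30) cum 615
  x=12 (Zone I, w=50) cum 665
⇒ x* = 3
y-coordinate, sorted with cumulative weight:
  y=3 (Zone I, w=50) cum 50
  y=3 (Zone IV, w=100) cum 150
  y=4 (Zone II, w=175) cum 325
  y=6 (Zone III, w=80) cum 405  ← median
  y=7 (Zone VI, w=30) cum 435
  y=10 (Zone V, w=30) cum 465
  y=11 (Zone VII, w=200) cum 665
⇒ y* = 6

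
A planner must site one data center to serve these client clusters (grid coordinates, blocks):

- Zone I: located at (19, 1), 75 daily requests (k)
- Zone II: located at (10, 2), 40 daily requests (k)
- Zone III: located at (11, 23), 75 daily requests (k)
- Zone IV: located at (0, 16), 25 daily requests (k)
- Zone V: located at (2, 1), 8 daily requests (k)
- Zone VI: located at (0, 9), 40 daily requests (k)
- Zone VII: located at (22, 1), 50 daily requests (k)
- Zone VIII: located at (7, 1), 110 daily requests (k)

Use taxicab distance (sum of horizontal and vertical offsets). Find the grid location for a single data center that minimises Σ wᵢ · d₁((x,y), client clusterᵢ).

Manhattan distance separates: Σwᵢ(|x−xᵢ|+|y−yᵢ|) = Σwᵢ|x−xᵢ| + Σwᵢ|y−yᵢ|, so x and y are optimised independently as 1-D weighted medians.
Total weight W = 423; half = 211.5.
x-coordinate, sorted with cumulative weight:
  x=0 (Zone IV, w=25) cum 25
  x=0 (Zone VI, w=40) cum 65
  x=2 (Zone V, w=8) cum 73
  x=7 (Zone VIII, w=110) cum 183
  x=10 (Zone II, w=40) cum 223  ← median
  x=11 (Zone III, w=75) cum 298
  x=19 (Zone I, w=75) cum 373
  x=22 (Zone VII, w=50) cum 423
⇒ x* = 10
y-coordinate, sorted with cumulative weight:
  y=1 (Zone I, w=75) cum 75
  y=1 (Zone V, w=8) cum 83
  y=1 (Zone VII, w=50) cum 133
  y=1 (Zone VIII, w=110) cum 243  ← median
  y=2 (Zone II, w=40) cum 283
  y=9 (Zone VI, w=40) cum 323
  y=16 (Zone IV, w=25) cum 348
  y=23 (Zone III, w=75) cum 423
⇒ y* = 1

(10, 1)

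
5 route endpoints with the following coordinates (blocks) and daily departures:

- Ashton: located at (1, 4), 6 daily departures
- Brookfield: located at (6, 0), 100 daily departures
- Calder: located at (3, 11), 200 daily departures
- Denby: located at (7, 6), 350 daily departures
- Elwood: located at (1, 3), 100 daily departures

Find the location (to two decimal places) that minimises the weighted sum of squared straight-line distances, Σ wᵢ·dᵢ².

The minimiser of Σwᵢ‖p−pᵢ‖² is the weighted centroid p* = (Σwᵢpᵢ)/(Σwᵢ).
Σwᵢ = 756.
Σwᵢxᵢ = 6·1 + 100·6 + 200·3 + 350·7 + 100·1 = 3756.
Σwᵢyᵢ = 6·4 + 100·0 + 200·11 + 350·6 + 100·3 = 4624.
x* = 3756/756 = 4.97, y* = 4624/756 = 6.12.

(4.97, 6.12)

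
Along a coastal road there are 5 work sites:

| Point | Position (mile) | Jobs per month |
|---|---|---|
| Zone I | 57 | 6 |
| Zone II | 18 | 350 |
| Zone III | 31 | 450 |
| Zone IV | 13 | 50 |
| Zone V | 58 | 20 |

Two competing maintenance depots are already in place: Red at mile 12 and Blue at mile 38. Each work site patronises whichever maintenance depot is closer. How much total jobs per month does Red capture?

The indifferent point is the midpoint (12+38)/2 = 25; work sites left of it (closer to Red at 12) go to Red, those right go to Blue.
  Zone IV at 13 (w=50) → Red
  Zone II at 18 (w=350) → Red
  Zone III at 31 (w=450) → Blue
  Zone I at 57 (w=6) → Blue
  Zone V at 58 (w=20) → Blue
Red captures 400; Blue captures 476.

400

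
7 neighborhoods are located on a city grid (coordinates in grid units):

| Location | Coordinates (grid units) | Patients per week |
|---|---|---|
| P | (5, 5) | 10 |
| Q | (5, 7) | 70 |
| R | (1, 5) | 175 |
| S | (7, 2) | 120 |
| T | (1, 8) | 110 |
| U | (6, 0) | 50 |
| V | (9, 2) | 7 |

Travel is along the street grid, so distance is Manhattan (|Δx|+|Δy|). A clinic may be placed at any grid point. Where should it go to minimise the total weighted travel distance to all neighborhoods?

Manhattan distance separates: Σwᵢ(|x−xᵢ|+|y−yᵢ|) = Σwᵢ|x−xᵢ| + Σwᵢ|y−yᵢ|, so x and y are optimised independently as 1-D weighted medians.
Total weight W = 542; half = 271.
x-coordinate, sorted with cumulative weight:
  x=1 (R, w=175) cum 175
  x=1 (T, w=110) cum 285  ← median
  x=5 (P, w=10) cum 295
  x=5 (Q, w=70) cum 365
  x=6 (U, w=50) cum 415
  x=7 (S, w=120) cum 535
  x=9 (V, w=7) cum 542
⇒ x* = 1
y-coordinate, sorted with cumulative weight:
  y=0 (U, w=50) cum 50
  y=2 (S, w=120) cum 170
  y=2 (V, w=7) cum 177
  y=5 (P, w=10) cum 187
  y=5 (R, w=175) cum 362  ← median
  y=7 (Q, w=70) cum 432
  y=8 (T, w=110) cum 542
⇒ y* = 5

(1, 5)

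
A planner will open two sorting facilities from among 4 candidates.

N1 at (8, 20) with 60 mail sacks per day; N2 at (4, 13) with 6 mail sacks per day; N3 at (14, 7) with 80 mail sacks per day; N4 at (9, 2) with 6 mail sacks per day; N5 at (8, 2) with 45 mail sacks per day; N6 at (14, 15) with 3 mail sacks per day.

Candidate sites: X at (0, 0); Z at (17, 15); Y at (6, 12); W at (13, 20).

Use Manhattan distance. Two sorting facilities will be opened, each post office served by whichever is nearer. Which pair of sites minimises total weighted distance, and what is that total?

{Y, W}, total 1994

Evaluate every pair (each demand assigned to the nearer of the two):
  {Y, W}: total = 1994
  {X, W}: total = 2050
  {Z, Y}: total = 2125
  {X, Y}: total = 2207
  {X, Z}: total = 2335
  {Z, W}: total = 2395
Best pair: {Y, W} with total 1994.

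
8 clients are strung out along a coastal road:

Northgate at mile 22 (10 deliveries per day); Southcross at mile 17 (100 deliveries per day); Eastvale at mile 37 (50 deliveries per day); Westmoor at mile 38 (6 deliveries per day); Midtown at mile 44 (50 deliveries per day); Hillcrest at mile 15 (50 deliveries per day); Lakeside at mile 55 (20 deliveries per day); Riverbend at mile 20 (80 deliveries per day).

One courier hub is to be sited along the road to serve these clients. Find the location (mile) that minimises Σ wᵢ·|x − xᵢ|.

For a sum of weighted absolute distances on a line, the optimum is the weighted median (not the mean). Total weight W = 366; half-weight = 183.
Sort by position and accumulate weight:
  mile 15 (Hillcrest, w=50) → cum 50
  mile 17 (Southcross, w=100) → cum 150
  mile 20 (Riverbend, w=80) → cum 230  ≥ 183 → median here
  mile 22 (Northgate, w=10) → cum 240
  mile 37 (Eastvale, w=50) → cum 290
  mile 38 (Westmoor, w=6) → cum 296
  mile 44 (Midtown, w=50) → cum 346
  mile 55 (Lakeside, w=20) → cum 366
Optimal location: mile 20.

x = 20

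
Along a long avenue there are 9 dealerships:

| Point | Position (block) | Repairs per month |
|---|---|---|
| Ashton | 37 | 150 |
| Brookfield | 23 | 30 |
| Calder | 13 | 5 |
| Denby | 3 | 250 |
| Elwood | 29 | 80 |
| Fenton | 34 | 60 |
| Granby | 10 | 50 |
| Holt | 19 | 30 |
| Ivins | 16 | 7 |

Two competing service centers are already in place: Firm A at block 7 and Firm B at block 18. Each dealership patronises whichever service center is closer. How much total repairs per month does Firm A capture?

The indifferent point is the midpoint (7+18)/2 = 12.5; dealerships left of it (closer to Firm A at 7) go to Firm A, those right go to Firm B.
  Denby at 3 (w=250) → Firm A
  Granby at 10 (w=50) → Firm A
  Calder at 13 (w=5) → Firm B
  Ivins at 16 (w=7) → Firm B
  Holt at 19 (w=30) → Firm B
  Brookfield at 23 (w=30) → Firm B
  Elwood at 29 (w=80) → Firm B
  Fenton at 34 (w=60) → Firm B
  Ashton at 37 (w=150) → Firm B
Firm A captures 300; Firm B captures 362.

300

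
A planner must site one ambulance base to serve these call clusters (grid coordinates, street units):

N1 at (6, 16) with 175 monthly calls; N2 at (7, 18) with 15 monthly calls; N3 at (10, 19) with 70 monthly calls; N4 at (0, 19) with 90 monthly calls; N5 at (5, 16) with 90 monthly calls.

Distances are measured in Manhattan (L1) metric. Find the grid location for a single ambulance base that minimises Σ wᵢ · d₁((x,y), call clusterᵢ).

(6, 16)

Manhattan distance separates: Σwᵢ(|x−xᵢ|+|y−yᵢ|) = Σwᵢ|x−xᵢ| + Σwᵢ|y−yᵢ|, so x and y are optimised independently as 1-D weighted medians.
Total weight W = 440; half = 220.
x-coordinate, sorted with cumulative weight:
  x=0 (N4, w=90) cum 90
  x=5 (N5, w=90) cum 180
  x=6 (N1, w=175) cum 355  ← median
  x=7 (N2, w=15) cum 370
  x=10 (N3, w=70) cum 440
⇒ x* = 6
y-coordinate, sorted with cumulative weight:
  y=16 (N1, w=175) cum 175
  y=16 (N5, w=90) cum 265  ← median
  y=18 (N2, w=15) cum 280
  y=19 (N3, w=70) cum 350
  y=19 (N4, w=90) cum 440
⇒ y* = 16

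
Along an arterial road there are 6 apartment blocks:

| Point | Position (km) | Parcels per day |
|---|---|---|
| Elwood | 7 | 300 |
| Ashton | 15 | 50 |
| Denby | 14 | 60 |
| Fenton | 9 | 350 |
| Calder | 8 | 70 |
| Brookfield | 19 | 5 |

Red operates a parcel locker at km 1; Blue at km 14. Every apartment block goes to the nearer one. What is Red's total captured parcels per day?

The indifferent point is the midpoint (1+14)/2 = 7.5; apartment blocks left of it (closer to Red at 1) go to Red, those right go to Blue.
  Elwood at 7 (w=300) → Red
  Calder at 8 (w=70) → Blue
  Fenton at 9 (w=350) → Blue
  Denby at 14 (w=60) → Blue
  Ashton at 15 (w=50) → Blue
  Brookfield at 19 (w=5) → Blue
Red captures 300; Blue captures 535.

300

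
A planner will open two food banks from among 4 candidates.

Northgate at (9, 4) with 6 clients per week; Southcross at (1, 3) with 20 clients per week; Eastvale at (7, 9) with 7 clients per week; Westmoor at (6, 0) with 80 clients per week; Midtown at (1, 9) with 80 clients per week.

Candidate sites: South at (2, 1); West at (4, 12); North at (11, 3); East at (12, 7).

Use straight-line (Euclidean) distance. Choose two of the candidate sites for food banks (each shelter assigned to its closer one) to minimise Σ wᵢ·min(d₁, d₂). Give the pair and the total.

{South, West}, total 789.4

Evaluate every pair (each demand assigned to the nearer of the two):
  {South, West}: total = 789.4
  {West, North}: total = 1038.7
  {South, East}: total = 1082.7
  {South, North}: total = 1083.4
  {West, East}: total = 1321.9
  {North, East}: total = 1612.0
Best pair: {South, West} with total 789.4.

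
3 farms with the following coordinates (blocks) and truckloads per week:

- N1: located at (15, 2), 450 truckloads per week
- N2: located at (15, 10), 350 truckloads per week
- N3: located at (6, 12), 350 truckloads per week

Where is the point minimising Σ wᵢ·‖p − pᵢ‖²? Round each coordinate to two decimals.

(12.26, 7.48)

The minimiser of Σwᵢ‖p−pᵢ‖² is the weighted centroid p* = (Σwᵢpᵢ)/(Σwᵢ).
Σwᵢ = 1150.
Σwᵢxᵢ = 450·15 + 350·15 + 350·6 = 14100.
Σwᵢyᵢ = 450·2 + 350·10 + 350·12 = 8600.
x* = 14100/1150 = 12.26, y* = 8600/1150 = 7.48.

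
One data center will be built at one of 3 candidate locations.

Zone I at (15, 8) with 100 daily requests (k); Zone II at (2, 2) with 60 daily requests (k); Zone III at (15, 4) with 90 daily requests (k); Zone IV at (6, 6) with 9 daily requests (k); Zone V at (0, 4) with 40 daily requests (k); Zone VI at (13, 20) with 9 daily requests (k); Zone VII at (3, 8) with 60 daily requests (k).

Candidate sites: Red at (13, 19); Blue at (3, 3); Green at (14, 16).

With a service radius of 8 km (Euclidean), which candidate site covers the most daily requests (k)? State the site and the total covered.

Blue, covering 169

Coverage radius r = 8 km; a point is covered iff (Δx)²+(Δy)² ≤ 8² = 64.
  Red (13, 19): covers {Zone VI} → 9
  Blue (3, 3): covers {Zone II, Zone IV, Zone V, Zone VII} → 169
  Green (14, 16): covers {Zone VI} → 9
Maximum coverage at Blue: 169 daily requests (k).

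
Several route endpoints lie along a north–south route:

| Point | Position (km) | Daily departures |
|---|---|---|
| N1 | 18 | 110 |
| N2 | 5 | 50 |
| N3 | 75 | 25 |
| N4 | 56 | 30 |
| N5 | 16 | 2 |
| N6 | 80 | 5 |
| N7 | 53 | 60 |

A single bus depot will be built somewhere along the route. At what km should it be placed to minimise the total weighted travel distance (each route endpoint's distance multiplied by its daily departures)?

x = 18

For a sum of weighted absolute distances on a line, the optimum is the weighted median (not the mean). Total weight W = 282; half-weight = 141.
Sort by position and accumulate weight:
  km 5 (N2, w=50) → cum 50
  km 16 (N5, w=2) → cum 52
  km 18 (N1, w=110) → cum 162  ≥ 141 → median here
  km 53 (N7, w=60) → cum 222
  km 56 (N4, w=30) → cum 252
  km 75 (N3, w=25) → cum 277
  km 80 (N6, w=5) → cum 282
Optimal location: km 18.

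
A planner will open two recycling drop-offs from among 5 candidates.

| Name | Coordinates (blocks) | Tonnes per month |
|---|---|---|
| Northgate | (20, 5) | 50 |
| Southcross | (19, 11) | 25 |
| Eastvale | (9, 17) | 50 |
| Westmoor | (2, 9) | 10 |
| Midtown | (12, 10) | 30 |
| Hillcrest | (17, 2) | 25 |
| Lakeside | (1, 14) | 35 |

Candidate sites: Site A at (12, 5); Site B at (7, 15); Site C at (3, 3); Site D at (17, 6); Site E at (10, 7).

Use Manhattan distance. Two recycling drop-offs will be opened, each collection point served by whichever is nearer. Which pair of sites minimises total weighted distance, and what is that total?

Evaluate every pair (each demand assigned to the nearer of the two):
  {Site B, Site D}: total = 1300
  {Site A, Site B}: total = 1630
  {Site D, Site E}: total = 1835
  {Site B, Site E}: total = 1920
  {Site A, Site D}: total = 2215
  {Site C, Site D}: total = 2220
  {Site A, Site E}: total = 2285
  {Site A, Site C}: total = 2350
  {Site C, Site E}: total = 2450
  {Site B, Site C}: total = 2540
Best pair: {Site B, Site D} with total 1300.

{Site B, Site D}, total 1300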